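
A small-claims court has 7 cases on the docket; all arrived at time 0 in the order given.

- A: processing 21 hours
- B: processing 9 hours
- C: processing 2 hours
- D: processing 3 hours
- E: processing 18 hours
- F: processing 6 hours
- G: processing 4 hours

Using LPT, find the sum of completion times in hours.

344

LPT (decreasing processing time): A E B F G D C.
A: 0→21
E: 21→39
B: 39→48
F: 48→54
G: 54→58
D: 58→61
C: 61→63
Sum = 21+39+48+54+58+61+63 = 344.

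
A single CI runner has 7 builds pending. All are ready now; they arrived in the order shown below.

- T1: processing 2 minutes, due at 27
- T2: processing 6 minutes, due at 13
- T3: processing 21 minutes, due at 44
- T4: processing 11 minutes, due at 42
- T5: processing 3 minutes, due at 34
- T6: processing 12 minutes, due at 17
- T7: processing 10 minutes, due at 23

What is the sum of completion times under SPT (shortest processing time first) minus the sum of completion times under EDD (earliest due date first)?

-44

SPT (increasing processing time): T1 T5 T2 T7 T4 T6 T3.
T1: 0→2
T5: 2→5
T2: 5→11
T7: 11→21
T4: 21→32
T6: 32→44
T3: 44→65
Sum = 2+5+11+21+32+44+65 = 180.
EDD (increasing due date): T2 T6 T7 T1 T5 T4 T3.
T2: 0→6
T6: 6→18
T7: 18→28
T1: 28→30
T5: 30→33
T4: 33→44
T3: 44→65
Sum = 6+18+28+30+33+44+65 = 224.
Difference = 180 − 224 = -44.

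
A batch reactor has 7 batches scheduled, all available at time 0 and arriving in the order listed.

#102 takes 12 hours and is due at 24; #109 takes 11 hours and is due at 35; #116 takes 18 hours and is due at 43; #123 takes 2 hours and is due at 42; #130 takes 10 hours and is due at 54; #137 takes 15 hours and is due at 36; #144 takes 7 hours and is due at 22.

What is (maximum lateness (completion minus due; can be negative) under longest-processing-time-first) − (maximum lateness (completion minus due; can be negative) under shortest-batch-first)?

LPT (decreasing processing time): #116 #137 #102 #109 #130 #144 #123.
#116: 0→18, due 43, lateness -25
#137: 18→33, due 36, lateness -3
#102: 33→45, due 24, lateness 21
#109: 45→56, due 35, lateness 21
#130: 56→66, due 54, lateness 12
#144: 66→73, due 22, lateness 51
#123: 73→75, due 42, lateness 33
Maximum = 51.
SPT (increasing processing time): #123 #144 #130 #109 #102 #137 #116.
#123: 0→2, due 42, lateness -40
#144: 2→9, due 22, lateness -13
#130: 9→19, due 54, lateness -35
#109: 19→30, due 35, lateness -5
#102: 30→42, due 24, lateness 18
#137: 42→57, due 36, lateness 21
#116: 57→75, due 43, lateness 32
Maximum = 32.
Difference = 51 − 32 = 19.

19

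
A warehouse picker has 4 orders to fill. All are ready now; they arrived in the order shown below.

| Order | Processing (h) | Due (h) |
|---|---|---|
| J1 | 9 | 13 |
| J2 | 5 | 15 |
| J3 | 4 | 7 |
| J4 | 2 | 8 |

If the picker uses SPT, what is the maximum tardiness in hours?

SPT (increasing processing time): J4 J3 J2 J1.
J4: 0→2, due 8, tardiness 0
J3: 2→6, due 7, tardiness 0
J2: 6→11, due 15, tardiness 0
J1: 11→20, due 13, tardiness 7
Maximum = 7.

7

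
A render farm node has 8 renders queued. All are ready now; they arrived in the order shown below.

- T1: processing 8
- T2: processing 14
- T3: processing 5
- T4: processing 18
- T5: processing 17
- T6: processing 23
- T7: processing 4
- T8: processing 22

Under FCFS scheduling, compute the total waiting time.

FIFO (arrival order): T1 T2 T3 T4 T5 T6 T7 T8.
T1: waits 0, runs 0→8
T2: waits 8, runs 8→22
T3: waits 22, runs 22→27
T4: waits 27, runs 27→45
T5: waits 45, runs 45→62
T6: waits 62, runs 62→85
T7: waits 85, runs 85→89
T8: waits 89, runs 89→111
Sum = 0+8+22+27+45+62+85+89 = 338.

338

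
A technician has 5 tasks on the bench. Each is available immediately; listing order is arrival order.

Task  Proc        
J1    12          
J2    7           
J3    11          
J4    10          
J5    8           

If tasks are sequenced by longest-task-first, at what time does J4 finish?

LPT (decreasing processing time): J1 J3 J4 J5 J2.
J1: 0→12
J3: 12→23
J4: 23→33

33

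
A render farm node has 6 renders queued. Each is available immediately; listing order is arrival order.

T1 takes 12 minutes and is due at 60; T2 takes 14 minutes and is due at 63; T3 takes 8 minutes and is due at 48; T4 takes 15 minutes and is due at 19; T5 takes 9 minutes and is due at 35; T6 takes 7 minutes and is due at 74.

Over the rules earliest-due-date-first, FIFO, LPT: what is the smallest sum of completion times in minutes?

238

EDD (increasing due date): T4 T5 T3 T1 T2 T6.
T4: 0→15
T5: 15→24
T3: 24→32
T1: 32→44
T2: 44→58
T6: 58→65
Sum = 15+24+32+44+58+65 = 238.
FIFO (arrival order): T1 T2 T3 T4 T5 T6.
T1: 0→12
T2: 12→26
T3: 26→34
T4: 34→49
T5: 49→58
T6: 58→65
Sum = 12+26+34+49+58+65 = 244.
LPT (decreasing processing time): T4 T2 T1 T5 T3 T6.
T4: 0→15
T2: 15→29
T1: 29→41
T5: 41→50
T3: 50→58
T6: 58→65
Sum = 15+29+41+50+58+65 = 258.
EDD 238, FIFO 244, LPT 258 → minimum 238.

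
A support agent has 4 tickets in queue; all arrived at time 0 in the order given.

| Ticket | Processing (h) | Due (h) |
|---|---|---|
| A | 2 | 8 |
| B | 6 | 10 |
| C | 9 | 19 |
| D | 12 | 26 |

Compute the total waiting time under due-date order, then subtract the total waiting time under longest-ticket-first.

-33

EDD (increasing due date): A B C D.
A: waits 0, runs 0→2
B: waits 2, runs 2→8
C: waits 8, runs 8→17
D: waits 17, runs 17→29
Sum = 0+2+8+17 = 27.
LPT (decreasing processing time): D C B A.
D: waits 0, runs 0→12
C: waits 12, runs 12→21
B: waits 21, runs 21→27
A: waits 27, runs 27→29
Sum = 0+12+21+27 = 60.
Difference = 27 − 60 = -33.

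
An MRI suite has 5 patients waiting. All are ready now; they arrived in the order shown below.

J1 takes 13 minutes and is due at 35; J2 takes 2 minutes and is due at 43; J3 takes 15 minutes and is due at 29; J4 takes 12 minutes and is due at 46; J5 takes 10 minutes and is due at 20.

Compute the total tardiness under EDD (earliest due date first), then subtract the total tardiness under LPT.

-30

EDD (increasing due date): J5 J3 J1 J2 J4.
J5: 0→10, due 20, tardiness 0
J3: 10→25, due 29, tardiness 0
J1: 25→38, due 35, tardiness 3
J2: 38→40, due 43, tardiness 0
J4: 40→52, due 46, tardiness 6
Sum = 0+0+3+0+6 = 9.
LPT (decreasing processing time): J3 J1 J4 J5 J2.
J3: 0→15, due 29, tardiness 0
J1: 15→28, due 35, tardiness 0
J4: 28→40, due 46, tardiness 0
J5: 40→50, due 20, tardiness 30
J2: 50→52, due 43, tardiness 9
Sum = 0+0+0+30+9 = 39.
Difference = 9 − 39 = -30.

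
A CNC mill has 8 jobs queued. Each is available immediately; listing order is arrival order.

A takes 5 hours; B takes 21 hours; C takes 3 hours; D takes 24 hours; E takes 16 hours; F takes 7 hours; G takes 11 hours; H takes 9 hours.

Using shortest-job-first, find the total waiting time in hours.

SPT (increasing processing time): C A F H G E B D.
C: waits 0, runs 0→3
A: waits 3, runs 3→8
F: waits 8, runs 8→15
H: waits 15, runs 15→24
G: waits 24, runs 24→35
E: waits 35, runs 35→51
B: waits 51, runs 51→72
D: waits 72, runs 72→96
Sum = 0+3+8+15+24+35+51+72 = 208.

208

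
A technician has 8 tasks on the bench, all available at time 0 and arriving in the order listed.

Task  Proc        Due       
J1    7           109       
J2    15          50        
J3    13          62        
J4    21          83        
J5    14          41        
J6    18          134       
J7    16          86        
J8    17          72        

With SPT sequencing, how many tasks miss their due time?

2

SPT (increasing processing time): J1 J3 J5 J2 J7 J8 J6 J4.
J1: 0→7, due 109, tardiness 0
J3: 7→20, due 62, tardiness 0
J5: 20→34, due 41, tardiness 0
J2: 34→49, due 50, tardiness 0
J7: 49→65, due 86, tardiness 0
J8: 65→82, due 72, tardiness 10
J6: 82→100, due 134, tardiness 0
J4: 100→121, due 83, tardiness 38
Late tasks: 2.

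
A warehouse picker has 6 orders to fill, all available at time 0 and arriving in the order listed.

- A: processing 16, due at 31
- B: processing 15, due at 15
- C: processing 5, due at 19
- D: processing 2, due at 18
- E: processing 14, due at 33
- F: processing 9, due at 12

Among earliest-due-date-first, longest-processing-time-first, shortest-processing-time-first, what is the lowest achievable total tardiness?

64

EDD (increasing due date): F B D C A E.
F: 0→9, due 12, tardiness 0
B: 9→24, due 15, tardiness 9
D: 24→26, due 18, tardiness 8
C: 26→31, due 19, tardiness 12
A: 31→47, due 31, tardiness 16
E: 47→61, due 33, tardiness 28
Sum = 0+9+8+12+16+28 = 73.
LPT (decreasing processing time): A B E F C D.
A: 0→16, due 31, tardiness 0
B: 16→31, due 15, tardiness 16
E: 31→45, due 33, tardiness 12
F: 45→54, due 12, tardiness 42
C: 54→59, due 19, tardiness 40
D: 59→61, due 18, tardiness 43
Sum = 0+16+12+42+40+43 = 153.
SPT (increasing processing time): D C F E B A.
D: 0→2, due 18, tardiness 0
C: 2→7, due 19, tardiness 0
F: 7→16, due 12, tardiness 4
E: 16→30, due 33, tardiness 0
B: 30→45, due 15, tardiness 30
A: 45→61, due 31, tardiness 30
Sum = 0+0+4+0+30+30 = 64.
EDD 73, LPT 153, SPT 64 → minimum 64.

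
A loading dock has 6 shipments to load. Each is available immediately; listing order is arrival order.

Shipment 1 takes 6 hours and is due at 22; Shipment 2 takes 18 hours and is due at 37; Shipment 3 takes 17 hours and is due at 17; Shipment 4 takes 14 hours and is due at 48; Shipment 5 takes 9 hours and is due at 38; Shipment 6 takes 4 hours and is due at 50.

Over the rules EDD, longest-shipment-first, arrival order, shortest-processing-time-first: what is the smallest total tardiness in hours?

51

EDD (increasing due date): Shipment 3 Shipment 1 Shipment 2 Shipment 5 Shipment 4 Shipment 6.
Shipment 3: 0→17, due 17, tardiness 0
Shipment 1: 17→23, due 22, tardiness 1
Shipment 2: 23→41, due 37, tardiness 4
Shipment 5: 41→50, due 38, tardiness 12
Shipment 4: 50→64, due 48, tardiness 16
Shipment 6: 64→68, due 50, tardiness 18
Sum = 0+1+4+12+16+18 = 51.
LPT (decreasing processing time): Shipment 2 Shipment 3 Shipment 4 Shipment 5 Shipment 1 Shipment 6.
Shipment 2: 0→18, due 37, tardiness 0
Shipment 3: 18→35, due 17, tardiness 18
Shipment 4: 35→49, due 48, tardiness 1
Shipment 5: 49→58, due 38, tardiness 20
Shipment 1: 58→64, due 22, tardiness 42
Shipment 6: 64→68, due 50, tardiness 18
Sum = 0+18+1+20+42+18 = 99.
FIFO (arrival order): Shipment 1 Shipment 2 Shipment 3 Shipment 4 Shipment 5 Shipment 6.
Shipment 1: 0→6, due 22, tardiness 0
Shipment 2: 6→24, due 37, tardiness 0
Shipment 3: 24→41, due 17, tardiness 24
Shipment 4: 41→55, due 48, tardiness 7
Shipment 5: 55→64, due 38, tardiness 26
Shipment 6: 64→68, due 50, tardiness 18
Sum = 0+0+24+7+26+18 = 75.
SPT (increasing processing time): Shipment 6 Shipment 1 Shipment 5 Shipment 4 Shipment 3 Shipment 2.
Shipment 6: 0→4, due 50, tardiness 0
Shipment 1: 4→10, due 22, tardiness 0
Shipment 5: 10→19, due 38, tardiness 0
Shipment 4: 19→33, due 48, tardiness 0
Shipment 3: 33→50, due 17, tardiness 33
Shipment 2: 50→68, due 37, tardiness 31
Sum = 0+0+0+0+33+31 = 64.
EDD 51, LPT 99, FIFO 75, SPT 64 → minimum 51.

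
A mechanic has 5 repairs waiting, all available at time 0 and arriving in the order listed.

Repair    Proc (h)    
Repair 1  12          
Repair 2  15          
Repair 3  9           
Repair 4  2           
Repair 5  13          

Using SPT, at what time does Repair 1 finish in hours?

SPT (increasing processing time): Repair 4 Repair 3 Repair 1 Repair 5 Repair 2.
Repair 4: 0→2
Repair 3: 2→11
Repair 1: 11→23

23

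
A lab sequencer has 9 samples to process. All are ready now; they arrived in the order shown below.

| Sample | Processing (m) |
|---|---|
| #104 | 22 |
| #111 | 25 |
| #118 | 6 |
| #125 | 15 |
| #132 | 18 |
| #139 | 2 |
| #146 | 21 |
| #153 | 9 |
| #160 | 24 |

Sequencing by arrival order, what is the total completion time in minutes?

733

FIFO (arrival order): #104 #111 #118 #125 #132 #139 #146 #153 #160.
#104: 0→22
#111: 22→47
#118: 47→53
#125: 53→68
#132: 68→86
#139: 86→88
#146: 88→109
#153: 109→118
#160: 118→142
Sum = 22+47+53+68+86+88+109+118+142 = 733.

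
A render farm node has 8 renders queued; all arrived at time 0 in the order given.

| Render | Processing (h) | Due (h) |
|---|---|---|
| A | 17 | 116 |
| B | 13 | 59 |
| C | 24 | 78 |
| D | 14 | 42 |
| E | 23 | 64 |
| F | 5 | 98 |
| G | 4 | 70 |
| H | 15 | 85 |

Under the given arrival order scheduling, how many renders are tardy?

FIFO (arrival order): A B C D E F G H.
A: 0→17, due 116, tardiness 0
B: 17→30, due 59, tardiness 0
C: 30→54, due 78, tardiness 0
D: 54→68, due 42, tardiness 26
E: 68→91, due 64, tardiness 27
F: 91→96, due 98, tardiness 0
G: 96→100, due 70, tardiness 30
H: 100→115, due 85, tardiness 30
Late renders: 4.

4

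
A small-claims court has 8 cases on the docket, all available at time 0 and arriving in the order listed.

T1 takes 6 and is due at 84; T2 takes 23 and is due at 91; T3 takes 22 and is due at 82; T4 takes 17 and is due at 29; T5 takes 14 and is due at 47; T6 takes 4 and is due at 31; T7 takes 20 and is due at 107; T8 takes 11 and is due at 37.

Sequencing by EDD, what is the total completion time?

472

EDD (increasing due date): T4 T6 T8 T5 T3 T1 T2 T7.
T4: 0→17
T6: 17→21
T8: 21→32
T5: 32→46
T3: 46→68
T1: 68→74
T2: 74→97
T7: 97→117
Sum = 17+21+32+46+68+74+97+117 = 472.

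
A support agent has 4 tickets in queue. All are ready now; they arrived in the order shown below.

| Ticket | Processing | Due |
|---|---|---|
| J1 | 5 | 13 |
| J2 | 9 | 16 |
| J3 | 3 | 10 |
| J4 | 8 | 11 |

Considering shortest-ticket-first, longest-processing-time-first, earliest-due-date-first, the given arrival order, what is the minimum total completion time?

52

SPT (increasing processing time): J3 J1 J4 J2.
J3: 0→3
J1: 3→8
J4: 8→16
J2: 16→25
Sum = 3+8+16+25 = 52.
LPT (decreasing processing time): J2 J4 J1 J3.
J2: 0→9
J4: 9→17
J1: 17→22
J3: 22→25
Sum = 9+17+22+25 = 73.
EDD (increasing due date): J3 J4 J1 J2.
J3: 0→3
J4: 3→11
J1: 11→16
J2: 16→25
Sum = 3+11+16+25 = 55.
FIFO (arrival order): J1 J2 J3 J4.
J1: 0→5
J2: 5→14
J3: 14→17
J4: 17→25
Sum = 5+14+17+25 = 61.
SPT 52, LPT 73, EDD 55, FIFO 61 → minimum 52.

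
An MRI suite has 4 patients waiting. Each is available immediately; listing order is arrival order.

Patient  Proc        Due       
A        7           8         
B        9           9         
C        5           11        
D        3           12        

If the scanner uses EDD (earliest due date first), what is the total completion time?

68

EDD (increasing due date): A B C D.
A: 0→7
B: 7→16
C: 16→21
D: 21→24
Sum = 7+16+21+24 = 68.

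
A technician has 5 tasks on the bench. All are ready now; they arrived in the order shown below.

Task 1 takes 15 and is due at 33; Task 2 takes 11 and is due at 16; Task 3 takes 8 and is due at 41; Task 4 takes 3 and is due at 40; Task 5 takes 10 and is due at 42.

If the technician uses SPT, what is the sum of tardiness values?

30

SPT (increasing processing time): Task 4 Task 3 Task 5 Task 2 Task 1.
Task 4: 0→3, due 40, tardiness 0
Task 3: 3→11, due 41, tardiness 0
Task 5: 11→21, due 42, tardiness 0
Task 2: 21→32, due 16, tardiness 16
Task 1: 32→47, due 33, tardiness 14
Sum = 0+0+0+16+14 = 30.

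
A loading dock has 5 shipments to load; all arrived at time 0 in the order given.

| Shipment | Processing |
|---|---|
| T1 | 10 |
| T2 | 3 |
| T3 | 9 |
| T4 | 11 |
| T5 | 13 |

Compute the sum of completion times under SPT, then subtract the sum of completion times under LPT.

SPT (increasing processing time): T2 T3 T1 T4 T5.
T2: 0→3
T3: 3→12
T1: 12→22
T4: 22→33
T5: 33→46
Sum = 3+12+22+33+46 = 116.
LPT (decreasing processing time): T5 T4 T1 T3 T2.
T5: 0→13
T4: 13→24
T1: 24→34
T3: 34→43
T2: 43→46
Sum = 13+24+34+43+46 = 160.
Difference = 116 − 160 = -44.

-44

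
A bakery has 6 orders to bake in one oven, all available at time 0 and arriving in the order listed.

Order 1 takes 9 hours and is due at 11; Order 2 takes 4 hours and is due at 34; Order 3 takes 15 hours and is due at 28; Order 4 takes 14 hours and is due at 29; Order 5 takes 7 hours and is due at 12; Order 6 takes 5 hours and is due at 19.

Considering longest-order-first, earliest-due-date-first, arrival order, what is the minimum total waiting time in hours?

132

LPT (decreasing processing time): Order 3 Order 4 Order 1 Order 5 Order 6 Order 2.
Order 3: waits 0, runs 0→15
Order 4: waits 15, runs 15→29
Order 1: waits 29, runs 29→38
Order 5: waits 38, runs 38→45
Order 6: waits 45, runs 45→50
Order 2: waits 50, runs 50→54
Sum = 0+15+29+38+45+50 = 177.
EDD (increasing due date): Order 1 Order 5 Order 6 Order 3 Order 4 Order 2.
Order 1: waits 0, runs 0→9
Order 5: waits 9, runs 9→16
Order 6: waits 16, runs 16→21
Order 3: waits 21, runs 21→36
Order 4: waits 36, runs 36→50
Order 2: waits 50, runs 50→54
Sum = 0+9+16+21+36+50 = 132.
FIFO (arrival order): Order 1 Order 2 Order 3 Order 4 Order 5 Order 6.
Order 1: waits 0, runs 0→9
Order 2: waits 9, runs 9→13
Order 3: waits 13, runs 13→28
Order 4: waits 28, runs 28→42
Order 5: waits 42, runs 42→49
Order 6: waits 49, runs 49→54
Sum = 0+9+13+28+42+49 = 141.
LPT 177, EDD 132, FIFO 141 → minimum 132.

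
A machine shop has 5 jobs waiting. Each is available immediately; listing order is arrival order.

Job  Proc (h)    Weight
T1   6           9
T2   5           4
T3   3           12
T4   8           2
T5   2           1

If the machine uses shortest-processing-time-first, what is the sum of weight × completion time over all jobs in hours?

294

SPT (increasing processing time): T5 T3 T2 T1 T4.
T5: finishes 2, weight 1, w·C = 2
T3: finishes 5, weight 12, w·C = 60
T2: finishes 10, weight 4, w·C = 40
T1: finishes 16, weight 9, w·C = 144
T4: finishes 24, weight 2, w·C = 48
Sum = 2+60+40+144+48 = 294.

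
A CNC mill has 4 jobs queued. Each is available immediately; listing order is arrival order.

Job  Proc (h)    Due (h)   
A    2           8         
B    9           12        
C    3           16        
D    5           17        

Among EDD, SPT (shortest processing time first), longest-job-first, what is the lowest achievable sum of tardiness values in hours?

2

EDD (increasing due date): A B C D.
A: 0→2, due 8, tardiness 0
B: 2→11, due 12, tardiness 0
C: 11→14, due 16, tardiness 0
D: 14→19, due 17, tardiness 2
Sum = 0+0+0+2 = 2.
SPT (increasing processing time): A C D B.
A: 0→2, due 8, tardiness 0
C: 2→5, due 16, tardiness 0
D: 5→10, due 17, tardiness 0
B: 10→19, due 12, tardiness 7
Sum = 0+0+0+7 = 7.
LPT (decreasing processing time): B D C A.
B: 0→9, due 12, tardiness 0
D: 9→14, due 17, tardiness 0
C: 14→17, due 16, tardiness 1
A: 17→19, due 8, tardiness 11
Sum = 0+0+1+11 = 12.
EDD 2, SPT 7, LPT 12 → minimum 2.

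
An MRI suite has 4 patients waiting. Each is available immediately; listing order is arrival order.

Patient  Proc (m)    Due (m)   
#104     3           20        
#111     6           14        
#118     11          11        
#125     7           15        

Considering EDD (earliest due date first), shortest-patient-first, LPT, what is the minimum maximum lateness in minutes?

9

EDD (increasing due date): #118 #111 #125 #104.
#118: 0→11, due 11, lateness 0
#111: 11→17, due 14, lateness 3
#125: 17→24, due 15, lateness 9
#104: 24→27, due 20, lateness 7
Maximum = 9.
SPT (increasing processing time): #104 #111 #125 #118.
#104: 0→3, due 20, lateness -17
#111: 3→9, due 14, lateness -5
#125: 9→16, due 15, lateness 1
#118: 16→27, due 11, lateness 16
Maximum = 16.
LPT (decreasing processing time): #118 #125 #111 #104.
#118: 0→11, due 11, lateness 0
#125: 11→18, due 15, lateness 3
#111: 18→24, due 14, lateness 10
#104: 24→27, due 20, lateness 7
Maximum = 10.
EDD 9, SPT 16, LPT 10 → minimum 9.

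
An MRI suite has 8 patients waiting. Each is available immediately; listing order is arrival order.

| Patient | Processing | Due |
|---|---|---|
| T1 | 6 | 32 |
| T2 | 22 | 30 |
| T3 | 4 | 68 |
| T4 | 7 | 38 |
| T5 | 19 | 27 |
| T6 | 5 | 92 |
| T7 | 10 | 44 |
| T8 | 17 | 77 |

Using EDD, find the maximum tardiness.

20

EDD (increasing due date): T5 T2 T1 T4 T7 T3 T8 T6.
T5: 0→19, due 27, tardiness 0
T2: 19→41, due 30, tardiness 11
T1: 41→47, due 32, tardiness 15
T4: 47→54, due 38, tardiness 16
T7: 54→64, due 44, tardiness 20
T3: 64→68, due 68, tardiness 0
T8: 68→85, due 77, tardiness 8
T6: 85→90, due 92, tardiness 0
Maximum = 20.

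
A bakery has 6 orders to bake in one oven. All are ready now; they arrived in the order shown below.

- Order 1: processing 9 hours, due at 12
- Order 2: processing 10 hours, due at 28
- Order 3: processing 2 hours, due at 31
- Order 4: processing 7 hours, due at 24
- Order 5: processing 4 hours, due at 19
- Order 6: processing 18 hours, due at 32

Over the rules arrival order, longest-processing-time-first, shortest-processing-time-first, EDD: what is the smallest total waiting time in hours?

FIFO (arrival order): Order 1 Order 2 Order 3 Order 4 Order 5 Order 6.
Order 1: waits 0, runs 0→9
Order 2: waits 9, runs 9→19
Order 3: waits 19, runs 19→21
Order 4: waits 21, runs 21→28
Order 5: waits 28, runs 28→32
Order 6: waits 32, runs 32→50
Sum = 0+9+19+21+28+32 = 109.
LPT (decreasing processing time): Order 6 Order 2 Order 1 Order 4 Order 5 Order 3.
Order 6: waits 0, runs 0→18
Order 2: waits 18, runs 18→28
Order 1: waits 28, runs 28→37
Order 4: waits 37, runs 37→44
Order 5: waits 44, runs 44→48
Order 3: waits 48, runs 48→50
Sum = 0+18+28+37+44+48 = 175.
SPT (increasing processing time): Order 3 Order 5 Order 4 Order 1 Order 2 Order 6.
Order 3: waits 0, runs 0→2
Order 5: waits 2, runs 2→6
Order 4: waits 6, runs 6→13
Order 1: waits 13, runs 13→22
Order 2: waits 22, runs 22→32
Order 6: waits 32, runs 32→50
Sum = 0+2+6+13+22+32 = 75.
EDD (increasing due date): Order 1 Order 5 Order 4 Order 2 Order 3 Order 6.
Order 1: waits 0, runs 0→9
Order 5: waits 9, runs 9→13
Order 4: waits 13, runs 13→20
Order 2: waits 20, runs 20→30
Order 3: waits 30, runs 30→32
Order 6: waits 32, runs 32→50
Sum = 0+9+13+20+30+32 = 104.
FIFO 109, LPT 175, SPT 75, EDD 104 → minimum 75.

75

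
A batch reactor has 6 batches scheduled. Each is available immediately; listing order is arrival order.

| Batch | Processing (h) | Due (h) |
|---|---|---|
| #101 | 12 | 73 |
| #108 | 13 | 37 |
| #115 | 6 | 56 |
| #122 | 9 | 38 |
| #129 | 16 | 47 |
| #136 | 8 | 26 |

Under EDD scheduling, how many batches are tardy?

EDD (increasing due date): #136 #108 #122 #129 #115 #101.
#136: 0→8, due 26, tardiness 0
#108: 8→21, due 37, tardiness 0
#122: 21→30, due 38, tardiness 0
#129: 30→46, due 47, tardiness 0
#115: 46→52, due 56, tardiness 0
#101: 52→64, due 73, tardiness 0
Late batches: 0.

0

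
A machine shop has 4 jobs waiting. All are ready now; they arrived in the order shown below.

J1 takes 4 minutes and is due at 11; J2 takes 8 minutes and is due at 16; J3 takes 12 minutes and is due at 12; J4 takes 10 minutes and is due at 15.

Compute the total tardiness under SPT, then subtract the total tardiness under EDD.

-4

SPT (increasing processing time): J1 J2 J4 J3.
J1: 0→4, due 11, tardiness 0
J2: 4→12, due 16, tardiness 0
J4: 12→22, due 15, tardiness 7
J3: 22→34, due 12, tardiness 22
Sum = 0+0+7+22 = 29.
EDD (increasing due date): J1 J3 J4 J2.
J1: 0→4, due 11, tardiness 0
J3: 4→16, due 12, tardiness 4
J4: 16→26, due 15, tardiness 11
J2: 26→34, due 16, tardiness 18
Sum = 0+4+11+18 = 33.
Difference = 29 − 33 = -4.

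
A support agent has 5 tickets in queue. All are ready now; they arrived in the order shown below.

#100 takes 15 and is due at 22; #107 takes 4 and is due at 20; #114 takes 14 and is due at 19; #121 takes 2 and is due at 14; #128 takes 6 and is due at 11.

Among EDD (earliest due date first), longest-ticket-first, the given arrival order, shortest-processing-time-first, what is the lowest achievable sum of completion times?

87

EDD (increasing due date): #128 #121 #114 #107 #100.
#128: 0→6
#121: 6→8
#114: 8→22
#107: 22→26
#100: 26→41
Sum = 6+8+22+26+41 = 103.
LPT (decreasing processing time): #100 #114 #128 #107 #121.
#100: 0→15
#114: 15→29
#128: 29→35
#107: 35→39
#121: 39→41
Sum = 15+29+35+39+41 = 159.
FIFO (arrival order): #100 #107 #114 #121 #128.
#100: 0→15
#107: 15→19
#114: 19→33
#121: 33→35
#128: 35→41
Sum = 15+19+33+35+41 = 143.
SPT (increasing processing time): #121 #107 #128 #114 #100.
#121: 0→2
#107: 2→6
#128: 6→12
#114: 12→26
#100: 26→41
Sum = 2+6+12+26+41 = 87.
EDD 103, LPT 159, FIFO 143, SPT 87 → minimum 87.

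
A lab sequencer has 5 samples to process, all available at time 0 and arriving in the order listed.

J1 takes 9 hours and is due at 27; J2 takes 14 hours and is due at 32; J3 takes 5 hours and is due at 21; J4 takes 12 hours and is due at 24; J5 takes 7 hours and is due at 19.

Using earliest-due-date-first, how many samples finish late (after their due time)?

2

EDD (increasing due date): J5 J3 J4 J1 J2.
J5: 0→7, due 19, tardiness 0
J3: 7→12, due 21, tardiness 0
J4: 12→24, due 24, tardiness 0
J1: 24→33, due 27, tardiness 6
J2: 33→47, due 32, tardiness 15
Late samples: 2.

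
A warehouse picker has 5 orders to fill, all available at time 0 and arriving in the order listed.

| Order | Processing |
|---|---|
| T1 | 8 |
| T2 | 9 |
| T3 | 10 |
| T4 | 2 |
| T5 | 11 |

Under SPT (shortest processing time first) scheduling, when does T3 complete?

SPT (increasing processing time): T4 T1 T2 T3 T5.
T4: 0→2
T1: 2→10
T2: 10→19
T3: 19→29

29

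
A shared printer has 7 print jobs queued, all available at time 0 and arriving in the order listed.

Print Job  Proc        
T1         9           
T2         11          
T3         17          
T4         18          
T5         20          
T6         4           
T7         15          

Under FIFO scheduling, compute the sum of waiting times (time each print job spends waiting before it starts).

FIFO (arrival order): T1 T2 T3 T4 T5 T6 T7.
T1: waits 0, runs 0→9
T2: waits 9, runs 9→20
T3: waits 20, runs 20→37
T4: waits 37, runs 37→55
T5: waits 55, runs 55→75
T6: waits 75, runs 75→79
T7: waits 79, runs 79→94
Sum = 0+9+20+37+55+75+79 = 275.

275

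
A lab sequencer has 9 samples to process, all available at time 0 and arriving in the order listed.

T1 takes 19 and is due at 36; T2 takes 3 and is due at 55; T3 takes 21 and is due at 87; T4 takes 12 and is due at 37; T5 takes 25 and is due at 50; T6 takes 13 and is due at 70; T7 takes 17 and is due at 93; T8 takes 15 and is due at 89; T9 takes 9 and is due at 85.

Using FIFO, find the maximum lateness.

FIFO (arrival order): T1 T2 T3 T4 T5 T6 T7 T8 T9.
T1: 0→19, due 36, lateness -17
T2: 19→22, due 55, lateness -33
T3: 22→43, due 87, lateness -44
T4: 43→55, due 37, lateness 18
T5: 55→80, due 50, lateness 30
T6: 80→93, due 70, lateness 23
T7: 93→110, due 93, lateness 17
T8: 110→125, due 89, lateness 36
T9: 125→134, due 85, lateness 49
Maximum = 49.

49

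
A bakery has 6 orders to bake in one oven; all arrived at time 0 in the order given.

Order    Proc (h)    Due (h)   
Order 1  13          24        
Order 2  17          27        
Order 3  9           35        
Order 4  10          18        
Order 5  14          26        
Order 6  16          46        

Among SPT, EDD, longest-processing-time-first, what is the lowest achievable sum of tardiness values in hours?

97

SPT (increasing processing time): Order 3 Order 4 Order 1 Order 5 Order 6 Order 2.
Order 3: 0→9, due 35, tardiness 0
Order 4: 9→19, due 18, tardiness 1
Order 1: 19→32, due 24, tardiness 8
Order 5: 32→46, due 26, tardiness 20
Order 6: 46→62, due 46, tardiness 16
Order 2: 62→79, due 27, tardiness 52
Sum = 0+1+8+20+16+52 = 97.
EDD (increasing due date): Order 4 Order 1 Order 5 Order 2 Order 3 Order 6.
Order 4: 0→10, due 18, tardiness 0
Order 1: 10→23, due 24, tardiness 0
Order 5: 23→37, due 26, tardiness 11
Order 2: 37→54, due 27, tardiness 27
Order 3: 54→63, due 35, tardiness 28
Order 6: 63→79, due 46, tardiness 33
Sum = 0+0+11+27+28+33 = 99.
LPT (decreasing processing time): Order 2 Order 6 Order 5 Order 1 Order 4 Order 3.
Order 2: 0→17, due 27, tardiness 0
Order 6: 17→33, due 46, tardiness 0
Order 5: 33→47, due 26, tardiness 21
Order 1: 47→60, due 24, tardiness 36
Order 4: 60→70, due 18, tardiness 52
Order 3: 70→79, due 35, tardiness 44
Sum = 0+0+21+36+52+44 = 153.
SPT 97, EDD 99, LPT 153 → minimum 97.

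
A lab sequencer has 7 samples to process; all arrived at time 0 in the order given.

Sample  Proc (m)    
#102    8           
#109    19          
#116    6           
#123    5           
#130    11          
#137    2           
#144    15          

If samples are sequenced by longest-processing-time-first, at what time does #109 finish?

19

LPT (decreasing processing time): #109 #144 #130 #102 #116 #123 #137.
#109: 0→19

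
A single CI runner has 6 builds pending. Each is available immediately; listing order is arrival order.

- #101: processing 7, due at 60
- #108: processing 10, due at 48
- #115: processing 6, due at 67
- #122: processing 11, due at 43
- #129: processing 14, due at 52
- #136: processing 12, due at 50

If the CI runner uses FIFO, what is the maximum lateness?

10

FIFO (arrival order): #101 #108 #115 #122 #129 #136.
#101: 0→7, due 60, lateness -53
#108: 7→17, due 48, lateness -31
#115: 17→23, due 67, lateness -44
#122: 23→34, due 43, lateness -9
#129: 34→48, due 52, lateness -4
#136: 48→60, due 50, lateness 10
Maximum = 10.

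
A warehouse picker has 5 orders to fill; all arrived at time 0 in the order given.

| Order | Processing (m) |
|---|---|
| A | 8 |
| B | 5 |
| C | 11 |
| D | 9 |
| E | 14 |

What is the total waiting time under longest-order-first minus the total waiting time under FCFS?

37

LPT (decreasing processing time): E C D A B.
E: waits 0, runs 0→14
C: waits 14, runs 14→25
D: waits 25, runs 25→34
A: waits 34, runs 34→42
B: waits 42, runs 42→47
Sum = 0+14+25+34+42 = 115.
FIFO (arrival order): A B C D E.
A: waits 0, runs 0→8
B: waits 8, runs 8→13
C: waits 13, runs 13→24
D: waits 24, runs 24→33
E: waits 33, runs 33→47
Sum = 0+8+13+24+33 = 78.
Difference = 115 − 78 = 37.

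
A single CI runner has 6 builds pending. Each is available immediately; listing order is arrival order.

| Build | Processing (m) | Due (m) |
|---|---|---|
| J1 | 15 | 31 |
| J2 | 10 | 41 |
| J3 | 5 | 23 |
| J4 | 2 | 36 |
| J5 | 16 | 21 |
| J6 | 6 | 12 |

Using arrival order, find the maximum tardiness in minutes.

FIFO (arrival order): J1 J2 J3 J4 J5 J6.
J1: 0→15, due 31, tardiness 0
J2: 15→25, due 41, tardiness 0
J3: 25→30, due 23, tardiness 7
J4: 30→32, due 36, tardiness 0
J5: 32→48, due 21, tardiness 27
J6: 48→54, due 12, tardiness 42
Maximum = 42.

42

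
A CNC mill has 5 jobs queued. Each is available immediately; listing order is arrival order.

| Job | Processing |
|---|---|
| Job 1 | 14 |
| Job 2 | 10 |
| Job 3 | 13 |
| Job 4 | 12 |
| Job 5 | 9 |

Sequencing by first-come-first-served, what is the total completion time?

FIFO (arrival order): Job 1 Job 2 Job 3 Job 4 Job 5.
Job 1: 0→14
Job 2: 14→24
Job 3: 24→37
Job 4: 37→49
Job 5: 49→58
Sum = 14+24+37+49+58 = 182.

182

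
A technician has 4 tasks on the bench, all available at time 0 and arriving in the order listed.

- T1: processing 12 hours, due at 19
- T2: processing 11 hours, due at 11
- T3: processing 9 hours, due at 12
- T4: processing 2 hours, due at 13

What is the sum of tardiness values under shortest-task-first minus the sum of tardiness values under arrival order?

SPT (increasing processing time): T4 T3 T2 T1.
T4: 0→2, due 13, tardiness 0
T3: 2→11, due 12, tardiness 0
T2: 11→22, due 11, tardiness 11
T1: 22→34, due 19, tardiness 15
Sum = 0+0+11+15 = 26.
FIFO (arrival order): T1 T2 T3 T4.
T1: 0→12, due 19, tardiness 0
T2: 12→23, due 11, tardiness 12
T3: 23→32, due 12, tardiness 20
T4: 32→34, due 13, tardiness 21
Sum = 0+12+20+21 = 53.
Difference = 26 − 53 = -27.

-27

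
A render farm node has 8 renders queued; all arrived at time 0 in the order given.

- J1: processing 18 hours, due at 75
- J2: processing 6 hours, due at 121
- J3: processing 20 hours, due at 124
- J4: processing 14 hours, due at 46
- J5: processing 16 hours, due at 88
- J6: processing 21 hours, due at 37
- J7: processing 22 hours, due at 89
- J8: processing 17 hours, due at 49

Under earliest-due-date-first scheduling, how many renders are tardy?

EDD (increasing due date): J6 J4 J8 J1 J5 J7 J2 J3.
J6: 0→21, due 37, tardiness 0
J4: 21→35, due 46, tardiness 0
J8: 35→52, due 49, tardiness 3
J1: 52→70, due 75, tardiness 0
J5: 70→86, due 88, tardiness 0
J7: 86→108, due 89, tardiness 19
J2: 108→114, due 121, tardiness 0
J3: 114→134, due 124, tardiness 10
Late renders: 3.

3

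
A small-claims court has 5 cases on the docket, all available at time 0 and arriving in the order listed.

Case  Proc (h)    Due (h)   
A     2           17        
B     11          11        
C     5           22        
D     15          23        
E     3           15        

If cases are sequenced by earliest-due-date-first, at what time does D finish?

36

EDD (increasing due date): B E A C D.
B: 0→11
E: 11→14
A: 14→16
C: 16→21
D: 21→36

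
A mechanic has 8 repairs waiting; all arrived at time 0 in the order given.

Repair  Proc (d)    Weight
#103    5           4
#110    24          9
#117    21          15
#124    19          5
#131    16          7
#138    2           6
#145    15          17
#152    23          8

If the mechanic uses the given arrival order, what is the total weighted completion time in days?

FIFO (arrival order): #103 #110 #117 #124 #131 #138 #145 #152.
#103: finishes 5, weight 4, w·C = 20
#110: finishes 29, weight 9, w·C = 261
#117: finishes 50, weight 15, w·C = 750
#124: finishes 69, weight 5, w·C = 345
#131: finishes 85, weight 7, w·C = 595
#138: finishes 87, weight 6, w·C = 522
#145: finishes 102, weight 17, w·C = 1734
#152: finishes 125, weight 8, w·C = 1000
Sum = 20+261+750+345+595+522+1734+1000 = 5227.

5227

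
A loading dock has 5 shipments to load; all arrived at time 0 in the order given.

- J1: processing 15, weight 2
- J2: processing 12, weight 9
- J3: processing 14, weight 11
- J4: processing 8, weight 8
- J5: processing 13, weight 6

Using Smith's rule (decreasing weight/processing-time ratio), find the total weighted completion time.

1018

WSPT (decreasing weight/processing-time ratio): J4 J3 J2 J5 J1.
J4: finishes 8, weight 8, w·C = 64
J3: finishes 22, weight 11, w·C = 242
J2: finishes 34, weight 9, w·C = 306
J5: finishes 47, weight 6, w·C = 282
J1: finishes 62, weight 2, w·C = 124
Sum = 64+242+306+282+124 = 1018.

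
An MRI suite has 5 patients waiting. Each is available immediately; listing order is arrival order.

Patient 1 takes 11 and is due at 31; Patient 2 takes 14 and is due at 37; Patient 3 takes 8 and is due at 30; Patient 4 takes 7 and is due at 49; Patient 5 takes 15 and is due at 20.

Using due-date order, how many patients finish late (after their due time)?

EDD (increasing due date): Patient 5 Patient 3 Patient 1 Patient 2 Patient 4.
Patient 5: 0→15, due 20, tardiness 0
Patient 3: 15→23, due 30, tardiness 0
Patient 1: 23→34, due 31, tardiness 3
Patient 2: 34→48, due 37, tardiness 11
Patient 4: 48→55, due 49, tardiness 6
Late patients: 3.

3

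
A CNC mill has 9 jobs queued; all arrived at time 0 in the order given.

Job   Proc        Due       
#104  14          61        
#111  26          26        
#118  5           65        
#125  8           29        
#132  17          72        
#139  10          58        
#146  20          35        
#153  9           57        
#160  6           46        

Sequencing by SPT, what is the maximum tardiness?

89

SPT (increasing processing time): #118 #160 #125 #153 #139 #104 #132 #146 #111.
#118: 0→5, due 65, tardiness 0
#160: 5→11, due 46, tardiness 0
#125: 11→19, due 29, tardiness 0
#153: 19→28, due 57, tardiness 0
#139: 28→38, due 58, tardiness 0
#104: 38→52, due 61, tardiness 0
#132: 52→69, due 72, tardiness 0
#146: 69→89, due 35, tardiness 54
#111: 89→115, due 26, tardiness 89
Maximum = 89.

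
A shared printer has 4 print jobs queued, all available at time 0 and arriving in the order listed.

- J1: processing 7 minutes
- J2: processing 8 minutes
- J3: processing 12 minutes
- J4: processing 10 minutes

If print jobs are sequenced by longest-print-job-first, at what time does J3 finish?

12

LPT (decreasing processing time): J3 J4 J2 J1.
J3: 0→12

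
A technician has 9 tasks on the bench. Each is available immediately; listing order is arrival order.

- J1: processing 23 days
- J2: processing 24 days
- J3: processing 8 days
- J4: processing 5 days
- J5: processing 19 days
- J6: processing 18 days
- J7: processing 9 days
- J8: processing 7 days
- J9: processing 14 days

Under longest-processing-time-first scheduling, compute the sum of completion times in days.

LPT (decreasing processing time): J2 J1 J5 J6 J9 J7 J3 J8 J4.
J2: 0→24
J1: 24→47
J5: 47→66
J6: 66→84
J9: 84→98
J7: 98→107
J3: 107→115
J8: 115→122
J4: 122→127
Sum = 24+47+66+84+98+107+115+122+127 = 790.

790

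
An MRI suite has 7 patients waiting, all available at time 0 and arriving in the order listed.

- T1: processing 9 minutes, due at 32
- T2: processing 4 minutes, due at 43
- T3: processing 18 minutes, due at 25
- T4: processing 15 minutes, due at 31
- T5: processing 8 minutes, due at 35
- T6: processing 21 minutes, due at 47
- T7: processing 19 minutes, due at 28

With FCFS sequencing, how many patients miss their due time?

5

FIFO (arrival order): T1 T2 T3 T4 T5 T6 T7.
T1: 0→9, due 32, tardiness 0
T2: 9→13, due 43, tardiness 0
T3: 13→31, due 25, tardiness 6
T4: 31→46, due 31, tardiness 15
T5: 46→54, due 35, tardiness 19
T6: 54→75, due 47, tardiness 28
T7: 75→94, due 28, tardiness 66
Late patients: 5.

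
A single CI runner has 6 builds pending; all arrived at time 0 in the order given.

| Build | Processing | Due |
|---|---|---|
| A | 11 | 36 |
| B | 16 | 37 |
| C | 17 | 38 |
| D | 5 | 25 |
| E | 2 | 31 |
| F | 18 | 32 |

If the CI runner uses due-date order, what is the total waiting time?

EDD (increasing due date): D E F A B C.
D: waits 0, runs 0→5
E: waits 5, runs 5→7
F: waits 7, runs 7→25
A: waits 25, runs 25→36
B: waits 36, runs 36→52
C: waits 52, runs 52→69
Sum = 0+5+7+25+36+52 = 125.

125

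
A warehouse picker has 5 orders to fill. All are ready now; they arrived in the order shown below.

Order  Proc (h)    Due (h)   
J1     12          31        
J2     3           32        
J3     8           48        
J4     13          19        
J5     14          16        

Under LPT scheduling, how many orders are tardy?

LPT (decreasing processing time): J5 J4 J1 J3 J2.
J5: 0→14, due 16, tardiness 0
J4: 14→27, due 19, tardiness 8
J1: 27→39, due 31, tardiness 8
J3: 39→47, due 48, tardiness 0
J2: 47→50, due 32, tardiness 18
Late orders: 3.

3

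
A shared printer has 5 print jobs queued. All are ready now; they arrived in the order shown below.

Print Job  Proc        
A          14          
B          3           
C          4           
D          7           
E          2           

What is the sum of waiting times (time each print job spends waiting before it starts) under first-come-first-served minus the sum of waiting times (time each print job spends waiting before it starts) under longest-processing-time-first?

FIFO (arrival order): A B C D E.
A: waits 0, runs 0→14
B: waits 14, runs 14→17
C: waits 17, runs 17→21
D: waits 21, runs 21→28
E: waits 28, runs 28→30
Sum = 0+14+17+21+28 = 80.
LPT (decreasing processing time): A D C B E.
A: waits 0, runs 0→14
D: waits 14, runs 14→21
C: waits 21, runs 21→25
B: waits 25, runs 25→28
E: waits 28, runs 28→30
Sum = 0+14+21+25+28 = 88.
Difference = 80 − 88 = -8.

-8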